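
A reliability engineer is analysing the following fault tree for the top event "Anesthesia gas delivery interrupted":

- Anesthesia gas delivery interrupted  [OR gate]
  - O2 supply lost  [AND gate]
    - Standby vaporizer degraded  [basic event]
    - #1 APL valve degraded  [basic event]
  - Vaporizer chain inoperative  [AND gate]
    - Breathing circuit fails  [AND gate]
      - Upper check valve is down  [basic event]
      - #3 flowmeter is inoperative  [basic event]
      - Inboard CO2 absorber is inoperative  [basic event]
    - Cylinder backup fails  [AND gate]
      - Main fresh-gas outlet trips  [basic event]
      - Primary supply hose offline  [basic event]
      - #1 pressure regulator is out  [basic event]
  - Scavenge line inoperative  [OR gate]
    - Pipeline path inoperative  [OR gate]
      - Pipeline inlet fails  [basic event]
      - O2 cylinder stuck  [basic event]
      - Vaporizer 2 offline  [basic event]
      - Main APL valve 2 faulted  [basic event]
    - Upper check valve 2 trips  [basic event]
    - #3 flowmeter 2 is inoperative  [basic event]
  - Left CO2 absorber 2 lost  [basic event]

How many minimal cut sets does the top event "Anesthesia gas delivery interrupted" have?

9

O2 supply lost [AND]: one cut set from each child combined → 1 × 1 = 1 cut set(s).
Breathing circuit fails [AND]: one cut set from each child combined → 1 × 1 × 1 = 1 cut set(s).
Cylinder backup fails [AND]: one cut set from each child combined → 1 × 1 × 1 = 1 cut set(s).
Vaporizer chain inoperative [AND]: one cut set from each child combined → 1 × 1 = 1 cut set(s).
Pipeline path inoperative [OR]: union of children's cut sets → 4 cut set(s).
Scavenge line inoperative [OR]: union of children's cut sets → 6 cut set(s).
Anesthesia gas delivery interrupted [OR]: union of children's cut sets → 9 cut set(s).
Minimal cut sets: {#1 APL valve degraded, Standby vaporizer degraded}; {#1 pressure regulator is out, #3 flowmeter is inoperative, Inboard CO2 absorber is inoperative, Main fresh-gas outlet trips, Primary supply hose offline, Upper check valve is down}; {Pipeline inlet fails}; {O2 cylinder stuck}; {Vaporizer 2 offline}; {Main APL valve 2 faulted}; {Upper check valve 2 trips}; {#3 flowmeter 2 is inoperative}; {Left CO2 absorber 2 lost}.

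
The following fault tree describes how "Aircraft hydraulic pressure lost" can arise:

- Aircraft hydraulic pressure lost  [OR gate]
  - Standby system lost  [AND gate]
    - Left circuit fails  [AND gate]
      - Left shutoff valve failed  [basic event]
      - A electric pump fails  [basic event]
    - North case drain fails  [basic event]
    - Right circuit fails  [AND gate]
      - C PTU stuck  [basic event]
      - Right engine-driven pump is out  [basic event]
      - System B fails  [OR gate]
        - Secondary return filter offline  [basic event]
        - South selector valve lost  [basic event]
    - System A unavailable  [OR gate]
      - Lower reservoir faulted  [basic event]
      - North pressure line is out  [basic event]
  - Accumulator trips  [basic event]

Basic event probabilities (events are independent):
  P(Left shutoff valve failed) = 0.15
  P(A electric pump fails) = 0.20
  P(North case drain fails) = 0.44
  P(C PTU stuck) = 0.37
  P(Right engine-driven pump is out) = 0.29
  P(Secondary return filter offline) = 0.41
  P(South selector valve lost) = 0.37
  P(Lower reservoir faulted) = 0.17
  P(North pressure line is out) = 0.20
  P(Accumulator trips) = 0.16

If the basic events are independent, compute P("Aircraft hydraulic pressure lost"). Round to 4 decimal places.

0.1603

P(Left circuit fails) [AND] = 0.15 × 0.20 = 0.030000
P(System B fails) [OR] = 1 − (1−0.41) × (1−0.37) = 0.628300
P(Right circuit fails) [AND] = 0.37 × 0.29 × 0.628300 = 0.067417
P(System A unavailable) [OR] = 1 − (1−0.17) × (1−0.20) = 0.336000
P(Standby system lost) [AND] = 0.030000 × 0.44 × 0.067417 × 0.336000 = 0.000299
P(Aircraft hydraulic pressure lost) [OR] = 1 − (1−0.000299) × (1−0.16) = 0.160251
Rounded to 4 decimal places: P(Aircraft hydraulic pressure lost) ≈ 0.1603.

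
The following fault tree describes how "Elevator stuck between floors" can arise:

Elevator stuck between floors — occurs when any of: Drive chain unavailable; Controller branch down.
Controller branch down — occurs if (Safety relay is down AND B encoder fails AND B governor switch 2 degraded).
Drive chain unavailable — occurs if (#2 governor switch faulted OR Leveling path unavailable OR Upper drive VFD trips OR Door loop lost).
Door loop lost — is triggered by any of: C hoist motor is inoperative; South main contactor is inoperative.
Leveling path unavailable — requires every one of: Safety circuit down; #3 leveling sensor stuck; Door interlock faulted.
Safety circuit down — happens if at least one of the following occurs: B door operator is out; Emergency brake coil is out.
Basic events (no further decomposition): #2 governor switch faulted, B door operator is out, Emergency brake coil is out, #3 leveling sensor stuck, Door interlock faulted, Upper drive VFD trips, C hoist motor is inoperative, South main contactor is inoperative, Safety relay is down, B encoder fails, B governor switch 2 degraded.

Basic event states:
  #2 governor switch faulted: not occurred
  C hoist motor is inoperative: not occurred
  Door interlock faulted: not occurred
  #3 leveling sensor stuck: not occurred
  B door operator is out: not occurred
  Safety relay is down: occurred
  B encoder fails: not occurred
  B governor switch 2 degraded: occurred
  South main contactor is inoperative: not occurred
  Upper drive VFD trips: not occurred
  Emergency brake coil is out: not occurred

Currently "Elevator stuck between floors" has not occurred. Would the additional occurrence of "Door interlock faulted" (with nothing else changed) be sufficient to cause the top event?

No

Counterfactual: set "Door interlock faulted" to occurred.
Safety circuit down [OR]: B door operator is out=not, Emergency brake coil is out=not → no input occurs → does not occur.
Leveling path unavailable [AND]: Safety circuit down=not, #3 leveling sensor stuck=not, Door interlock faulted=occurs → not all inputs occur → does not occur.
Door loop lost [OR]: C hoist motor is inoperative=not, South main contactor is inoperative=not → no input occurs → does not occur.
Drive chain unavailable [OR]: #2 governor switch faulted=not, Leveling path unavailable=not, Upper drive VFD trips=not, Door loop lost=not → no input occurs → does not occur.
Controller branch down [AND]: Safety relay is down=occurs, B encoder fails=not, B governor switch 2 degraded=occurs → not all inputs occur → does not occur.
Elevator stuck between floors [OR]: Drive chain unavailable=not, Controller branch down=not → no input occurs → does not occur.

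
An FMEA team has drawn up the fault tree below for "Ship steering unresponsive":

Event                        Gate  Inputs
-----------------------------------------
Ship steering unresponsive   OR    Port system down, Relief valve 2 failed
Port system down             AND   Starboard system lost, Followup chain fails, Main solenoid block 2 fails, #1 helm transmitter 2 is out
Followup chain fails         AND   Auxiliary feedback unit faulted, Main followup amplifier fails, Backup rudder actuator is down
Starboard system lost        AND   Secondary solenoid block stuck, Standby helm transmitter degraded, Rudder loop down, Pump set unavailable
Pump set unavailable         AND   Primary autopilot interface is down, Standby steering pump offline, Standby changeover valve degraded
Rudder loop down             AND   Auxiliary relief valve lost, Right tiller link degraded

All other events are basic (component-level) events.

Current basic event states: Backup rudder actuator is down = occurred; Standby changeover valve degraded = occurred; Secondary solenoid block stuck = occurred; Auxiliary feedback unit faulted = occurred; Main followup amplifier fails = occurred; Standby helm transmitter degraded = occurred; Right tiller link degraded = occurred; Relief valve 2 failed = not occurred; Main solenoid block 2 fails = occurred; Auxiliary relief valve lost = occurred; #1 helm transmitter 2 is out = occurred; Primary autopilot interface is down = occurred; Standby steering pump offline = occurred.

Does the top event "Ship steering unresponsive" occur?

Rudder loop down [AND]: Auxiliary relief valve lost=occurs, Right tiller link degraded=occurs → all inputs occur → occurs.
Pump set unavailable [AND]: Primary autopilot interface is down=occurs, Standby steering pump offline=occurs, Standby changeover valve degraded=occurs → all inputs occur → occurs.
Starboard system lost [AND]: Secondary solenoid block stuck=occurs, Standby helm transmitter degraded=occurs, Rudder loop down=occurs, Pump set unavailable=occurs → all inputs occur → occurs.
Followup chain fails [AND]: Auxiliary feedback unit faulted=occurs, Main followup amplifier fails=occurs, Backup rudder actuator is down=occurs → all inputs occur → occurs.
Port system down [AND]: Starboard system lost=occurs, Followup chain fails=occurs, Main solenoid block 2 fails=occurs, #1 helm transmitter 2 is out=occurs → all inputs occur → occurs.
Ship steering unresponsive [OR]: Port system down=occurs, Relief valve 2 failed=not → at least one input occurs → occurs.

Yes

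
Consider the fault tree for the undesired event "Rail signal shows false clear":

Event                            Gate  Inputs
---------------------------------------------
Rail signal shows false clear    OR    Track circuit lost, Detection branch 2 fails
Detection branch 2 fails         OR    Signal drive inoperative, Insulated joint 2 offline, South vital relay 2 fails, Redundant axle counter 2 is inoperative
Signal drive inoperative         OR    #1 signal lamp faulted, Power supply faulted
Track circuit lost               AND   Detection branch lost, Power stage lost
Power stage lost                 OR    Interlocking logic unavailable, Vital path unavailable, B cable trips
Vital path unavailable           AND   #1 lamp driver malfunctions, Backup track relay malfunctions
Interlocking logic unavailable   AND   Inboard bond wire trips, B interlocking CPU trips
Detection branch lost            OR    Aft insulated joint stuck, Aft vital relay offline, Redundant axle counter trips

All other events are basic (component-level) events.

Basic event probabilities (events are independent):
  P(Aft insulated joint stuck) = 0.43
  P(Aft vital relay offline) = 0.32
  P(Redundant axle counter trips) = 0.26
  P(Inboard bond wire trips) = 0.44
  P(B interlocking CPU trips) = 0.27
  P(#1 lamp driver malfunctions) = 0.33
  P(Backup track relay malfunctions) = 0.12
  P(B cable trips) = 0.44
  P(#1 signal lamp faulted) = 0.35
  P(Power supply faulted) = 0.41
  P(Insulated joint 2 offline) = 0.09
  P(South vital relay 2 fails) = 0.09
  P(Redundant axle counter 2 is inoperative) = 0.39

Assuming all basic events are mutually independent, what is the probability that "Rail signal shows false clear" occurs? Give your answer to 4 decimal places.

0.8790

P(Detection branch lost) [OR] = 1 − (1−0.43) × (1−0.32) × (1−0.26) = 0.713176
P(Interlocking logic unavailable) [AND] = 0.44 × 0.27 = 0.118800
P(Vital path unavailable) [AND] = 0.33 × 0.12 = 0.039600
P(Power stage lost) [OR] = 1 − (1−0.118800) × (1−0.039600) × (1−0.44) = 0.526069
P(Track circuit lost) [AND] = 0.713176 × 0.526069 = 0.375180
P(Signal drive inoperative) [OR] = 1 − (1−0.35) × (1−0.41) = 0.616500
P(Detection branch 2 fails) [OR] = 1 − (1−0.616500) × (1−0.09) × (1−0.09) × (1−0.39) = 0.806278
P(Rail signal shows false clear) [OR] = 1 − (1−0.375180) × (1−0.806278) = 0.878959
Rounded to 4 decimal places: P(Rail signal shows false clear) ≈ 0.8790.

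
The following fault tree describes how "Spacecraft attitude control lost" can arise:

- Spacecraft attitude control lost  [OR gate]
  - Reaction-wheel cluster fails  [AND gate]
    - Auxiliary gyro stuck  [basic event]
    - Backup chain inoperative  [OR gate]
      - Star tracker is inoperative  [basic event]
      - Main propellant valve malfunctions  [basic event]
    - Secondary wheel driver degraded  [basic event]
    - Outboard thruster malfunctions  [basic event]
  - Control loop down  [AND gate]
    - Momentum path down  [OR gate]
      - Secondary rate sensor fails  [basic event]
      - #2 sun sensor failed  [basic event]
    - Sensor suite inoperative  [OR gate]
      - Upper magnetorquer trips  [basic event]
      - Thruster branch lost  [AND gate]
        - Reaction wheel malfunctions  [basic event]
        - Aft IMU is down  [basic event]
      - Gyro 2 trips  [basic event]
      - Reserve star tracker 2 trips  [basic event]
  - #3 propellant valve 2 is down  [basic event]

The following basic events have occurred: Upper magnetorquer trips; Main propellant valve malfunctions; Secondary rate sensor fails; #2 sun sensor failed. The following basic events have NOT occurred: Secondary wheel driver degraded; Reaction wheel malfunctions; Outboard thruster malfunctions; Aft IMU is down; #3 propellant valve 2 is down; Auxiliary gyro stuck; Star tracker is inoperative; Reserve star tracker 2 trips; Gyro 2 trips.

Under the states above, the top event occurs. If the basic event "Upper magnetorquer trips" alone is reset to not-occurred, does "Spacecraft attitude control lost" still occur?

Counterfactual: set "Upper magnetorquer trips" to not occurred.
Backup chain inoperative [OR]: Star tracker is inoperative=not, Main propellant valve malfunctions=occurs → at least one input occurs → occurs.
Reaction-wheel cluster fails [AND]: Auxiliary gyro stuck=not, Backup chain inoperative=occurs, Secondary wheel driver degraded=not, Outboard thruster malfunctions=not → not all inputs occur → does not occur.
Momentum path down [OR]: Secondary rate sensor fails=occurs, #2 sun sensor failed=occurs → at least one input occurs → occurs.
Thruster branch lost [AND]: Reaction wheel malfunctions=not, Aft IMU is down=not → not all inputs occur → does not occur.
Sensor suite inoperative [OR]: Upper magnetorquer trips=not, Thruster branch lost=not, Gyro 2 trips=not, Reserve star tracker 2 trips=not → no input occurs → does not occur.
Control loop down [AND]: Momentum path down=occurs, Sensor suite inoperative=not → not all inputs occur → does not occur.
Spacecraft attitude control lost [OR]: Reaction-wheel cluster fails=not, Control loop down=not, #3 propellant valve 2 is down=not → no input occurs → does not occur.

No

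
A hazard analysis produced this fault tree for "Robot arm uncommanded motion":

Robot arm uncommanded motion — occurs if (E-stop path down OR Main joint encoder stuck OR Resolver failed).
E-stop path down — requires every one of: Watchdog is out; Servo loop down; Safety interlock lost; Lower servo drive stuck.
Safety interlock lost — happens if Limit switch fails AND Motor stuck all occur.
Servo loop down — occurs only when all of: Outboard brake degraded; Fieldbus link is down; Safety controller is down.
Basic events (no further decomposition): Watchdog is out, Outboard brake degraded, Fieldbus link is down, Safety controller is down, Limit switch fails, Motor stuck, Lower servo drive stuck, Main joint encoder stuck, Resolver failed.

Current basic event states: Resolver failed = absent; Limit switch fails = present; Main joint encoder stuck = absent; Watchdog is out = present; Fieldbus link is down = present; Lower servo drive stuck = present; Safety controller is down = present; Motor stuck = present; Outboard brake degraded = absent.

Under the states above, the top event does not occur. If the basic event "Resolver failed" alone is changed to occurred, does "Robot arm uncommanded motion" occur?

Counterfactual: set "Resolver failed" to occurred.
Servo loop down [AND]: Outboard brake degraded=not, Fieldbus link is down=occurs, Safety controller is down=occurs → not all inputs occur → does not occur.
Safety interlock lost [AND]: Limit switch fails=occurs, Motor stuck=occurs → all inputs occur → occurs.
E-stop path down [AND]: Watchdog is out=occurs, Servo loop down=not, Safety interlock lost=occurs, Lower servo drive stuck=occurs → not all inputs occur → does not occur.
Robot arm uncommanded motion [OR]: E-stop path down=not, Main joint encoder stuck=not, Resolver failed=occurs → at least one input occurs → occurs.

Yes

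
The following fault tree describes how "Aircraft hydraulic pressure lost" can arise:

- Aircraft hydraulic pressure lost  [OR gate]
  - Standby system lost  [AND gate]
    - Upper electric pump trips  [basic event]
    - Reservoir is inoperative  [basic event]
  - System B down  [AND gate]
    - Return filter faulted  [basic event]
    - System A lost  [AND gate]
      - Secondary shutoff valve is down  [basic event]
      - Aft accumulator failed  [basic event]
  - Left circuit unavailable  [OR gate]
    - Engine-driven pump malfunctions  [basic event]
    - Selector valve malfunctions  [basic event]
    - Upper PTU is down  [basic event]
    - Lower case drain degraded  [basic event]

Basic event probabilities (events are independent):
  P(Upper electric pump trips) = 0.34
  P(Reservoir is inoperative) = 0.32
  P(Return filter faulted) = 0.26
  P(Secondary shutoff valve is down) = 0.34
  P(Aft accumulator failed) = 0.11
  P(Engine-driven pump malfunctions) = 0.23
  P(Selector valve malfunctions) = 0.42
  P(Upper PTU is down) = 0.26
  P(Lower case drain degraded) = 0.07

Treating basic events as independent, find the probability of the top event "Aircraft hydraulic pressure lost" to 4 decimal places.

0.7288

P(Standby system lost) [AND] = 0.34 × 0.32 = 0.108800
P(System A lost) [AND] = 0.34 × 0.11 = 0.037400
P(System B down) [AND] = 0.26 × 0.037400 = 0.009724
P(Left circuit unavailable) [OR] = 1 − (1−0.23) × (1−0.42) × (1−0.26) × (1−0.07) = 0.692650
P(Aircraft hydraulic pressure lost) [OR] = 1 − (1−0.108800) × (1−0.009724) × (1−0.692650) = 0.728753
Rounded to 4 decimal places: P(Aircraft hydraulic pressure lost) ≈ 0.7288.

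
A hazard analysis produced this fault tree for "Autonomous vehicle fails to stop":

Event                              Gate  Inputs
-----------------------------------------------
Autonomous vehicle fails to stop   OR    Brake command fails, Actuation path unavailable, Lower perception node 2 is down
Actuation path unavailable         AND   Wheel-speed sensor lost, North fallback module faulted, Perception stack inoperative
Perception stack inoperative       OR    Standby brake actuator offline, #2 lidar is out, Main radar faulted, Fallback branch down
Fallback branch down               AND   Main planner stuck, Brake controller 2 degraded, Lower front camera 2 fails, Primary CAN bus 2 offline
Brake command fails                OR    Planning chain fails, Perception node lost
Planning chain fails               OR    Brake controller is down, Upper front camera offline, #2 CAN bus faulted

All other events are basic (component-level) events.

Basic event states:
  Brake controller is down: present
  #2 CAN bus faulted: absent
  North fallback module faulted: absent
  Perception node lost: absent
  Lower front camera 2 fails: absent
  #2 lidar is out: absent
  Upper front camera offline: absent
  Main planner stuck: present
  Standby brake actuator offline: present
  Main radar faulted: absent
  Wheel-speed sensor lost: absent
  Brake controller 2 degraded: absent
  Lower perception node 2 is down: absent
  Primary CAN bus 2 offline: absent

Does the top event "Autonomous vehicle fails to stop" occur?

Yes

Planning chain fails [OR]: Brake controller is down=occurs, Upper front camera offline=not, #2 CAN bus faulted=not → at least one input occurs → occurs.
Brake command fails [OR]: Planning chain fails=occurs, Perception node lost=not → at least one input occurs → occurs.
Fallback branch down [AND]: Main planner stuck=occurs, Brake controller 2 degraded=not, Lower front camera 2 fails=not, Primary CAN bus 2 offline=not → not all inputs occur → does not occur.
Perception stack inoperative [OR]: Standby brake actuator offline=occurs, #2 lidar is out=not, Main radar faulted=not, Fallback branch down=not → at least one input occurs → occurs.
Actuation path unavailable [AND]: Wheel-speed sensor lost=not, North fallback module faulted=not, Perception stack inoperative=occurs → not all inputs occur → does not occur.
Autonomous vehicle fails to stop [OR]: Brake command fails=occurs, Actuation path unavailable=not, Lower perception node 2 is down=not → at least one input occurs → occurs.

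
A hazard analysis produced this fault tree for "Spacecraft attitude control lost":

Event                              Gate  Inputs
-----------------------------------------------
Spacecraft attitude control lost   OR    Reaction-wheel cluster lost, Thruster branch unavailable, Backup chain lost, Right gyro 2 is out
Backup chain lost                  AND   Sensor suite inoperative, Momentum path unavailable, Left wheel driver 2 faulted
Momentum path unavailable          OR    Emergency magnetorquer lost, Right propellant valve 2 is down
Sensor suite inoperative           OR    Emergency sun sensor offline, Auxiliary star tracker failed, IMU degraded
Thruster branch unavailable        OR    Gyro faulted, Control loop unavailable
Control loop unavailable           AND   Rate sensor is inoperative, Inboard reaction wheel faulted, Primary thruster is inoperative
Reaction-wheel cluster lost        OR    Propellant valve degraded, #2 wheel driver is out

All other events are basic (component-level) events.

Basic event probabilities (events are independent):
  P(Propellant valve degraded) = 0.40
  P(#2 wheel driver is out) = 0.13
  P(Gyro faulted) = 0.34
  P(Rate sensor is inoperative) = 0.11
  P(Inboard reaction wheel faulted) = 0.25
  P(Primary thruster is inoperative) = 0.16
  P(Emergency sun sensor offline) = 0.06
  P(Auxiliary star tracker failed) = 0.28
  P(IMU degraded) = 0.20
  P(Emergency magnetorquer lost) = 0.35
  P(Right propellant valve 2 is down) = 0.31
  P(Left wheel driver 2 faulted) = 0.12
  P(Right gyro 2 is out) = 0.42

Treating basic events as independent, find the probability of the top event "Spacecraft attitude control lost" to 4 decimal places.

P(Reaction-wheel cluster lost) [OR] = 1 − (1−0.40) × (1−0.13) = 0.478000
P(Control loop unavailable) [AND] = 0.11 × 0.25 × 0.16 = 0.004400
P(Thruster branch unavailable) [OR] = 1 − (1−0.34) × (1−0.004400) = 0.342904
P(Sensor suite inoperative) [OR] = 1 − (1−0.06) × (1−0.28) × (1−0.20) = 0.458560
P(Momentum path unavailable) [OR] = 1 − (1−0.35) × (1−0.31) = 0.551500
P(Backup chain lost) [AND] = 0.458560 × 0.551500 × 0.12 = 0.030348
P(Spacecraft attitude control lost) [OR] = 1 − (1−0.478000) × (1−0.342904) × (1−0.030348) × (1−0.42) = 0.807095
Rounded to 4 decimal places: P(Spacecraft attitude control lost) ≈ 0.8071.

0.8071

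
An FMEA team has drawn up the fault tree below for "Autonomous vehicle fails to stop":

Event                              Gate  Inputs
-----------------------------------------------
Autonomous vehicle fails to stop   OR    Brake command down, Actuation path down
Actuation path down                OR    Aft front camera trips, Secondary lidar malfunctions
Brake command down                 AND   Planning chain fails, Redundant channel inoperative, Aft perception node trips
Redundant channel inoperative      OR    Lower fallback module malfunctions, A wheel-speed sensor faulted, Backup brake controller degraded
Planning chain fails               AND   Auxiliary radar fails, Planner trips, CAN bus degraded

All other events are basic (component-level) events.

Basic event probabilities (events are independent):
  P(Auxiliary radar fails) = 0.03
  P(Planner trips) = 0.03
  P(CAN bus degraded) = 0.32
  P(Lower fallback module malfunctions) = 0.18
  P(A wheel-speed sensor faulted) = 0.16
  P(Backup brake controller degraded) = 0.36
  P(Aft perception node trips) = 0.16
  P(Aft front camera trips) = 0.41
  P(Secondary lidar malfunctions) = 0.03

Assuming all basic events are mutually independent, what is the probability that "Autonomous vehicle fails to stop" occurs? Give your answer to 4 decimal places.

P(Planning chain fails) [AND] = 0.03 × 0.03 × 0.32 = 0.000288
P(Redundant channel inoperative) [OR] = 1 − (1−0.18) × (1−0.16) × (1−0.36) = 0.559168
P(Brake command down) [AND] = 0.000288 × 0.559168 × 0.16 = 0.000026
P(Actuation path down) [OR] = 1 − (1−0.41) × (1−0.03) = 0.427700
P(Autonomous vehicle fails to stop) [OR] = 1 − (1−0.000026) × (1−0.427700) = 0.427715
Rounded to 4 decimal places: P(Autonomous vehicle fails to stop) ≈ 0.4277.

0.4277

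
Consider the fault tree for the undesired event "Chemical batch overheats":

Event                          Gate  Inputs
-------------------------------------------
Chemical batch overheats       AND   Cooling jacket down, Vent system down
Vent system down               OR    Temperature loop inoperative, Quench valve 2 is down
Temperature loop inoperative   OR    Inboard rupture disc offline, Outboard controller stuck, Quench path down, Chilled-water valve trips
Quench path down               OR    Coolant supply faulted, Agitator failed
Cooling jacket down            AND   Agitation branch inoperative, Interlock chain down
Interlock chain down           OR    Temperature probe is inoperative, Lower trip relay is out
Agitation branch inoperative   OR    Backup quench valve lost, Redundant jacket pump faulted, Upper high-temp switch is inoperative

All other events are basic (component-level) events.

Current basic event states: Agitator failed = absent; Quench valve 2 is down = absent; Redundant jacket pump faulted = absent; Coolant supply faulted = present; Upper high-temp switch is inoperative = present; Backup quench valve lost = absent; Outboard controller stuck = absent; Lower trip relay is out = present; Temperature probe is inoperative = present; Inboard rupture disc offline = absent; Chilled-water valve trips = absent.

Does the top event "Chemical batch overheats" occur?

Agitation branch inoperative [OR]: Backup quench valve lost=not, Redundant jacket pump faulted=not, Upper high-temp switch is inoperative=occurs → at least one input occurs → occurs.
Interlock chain down [OR]: Temperature probe is inoperative=occurs, Lower trip relay is out=occurs → at least one input occurs → occurs.
Cooling jacket down [AND]: Agitation branch inoperative=occurs, Interlock chain down=occurs → all inputs occur → occurs.
Quench path down [OR]: Coolant supply faulted=occurs, Agitator failed=not → at least one input occurs → occurs.
Temperature loop inoperative [OR]: Inboard rupture disc offline=not, Outboard controller stuck=not, Quench path down=occurs, Chilled-water valve trips=not → at least one input occurs → occurs.
Vent system down [OR]: Temperature loop inoperative=occurs, Quench valve 2 is down=not → at least one input occurs → occurs.
Chemical batch overheats [AND]: Cooling jacket down=occurs, Vent system down=occurs → all inputs occur → occurs.

Yes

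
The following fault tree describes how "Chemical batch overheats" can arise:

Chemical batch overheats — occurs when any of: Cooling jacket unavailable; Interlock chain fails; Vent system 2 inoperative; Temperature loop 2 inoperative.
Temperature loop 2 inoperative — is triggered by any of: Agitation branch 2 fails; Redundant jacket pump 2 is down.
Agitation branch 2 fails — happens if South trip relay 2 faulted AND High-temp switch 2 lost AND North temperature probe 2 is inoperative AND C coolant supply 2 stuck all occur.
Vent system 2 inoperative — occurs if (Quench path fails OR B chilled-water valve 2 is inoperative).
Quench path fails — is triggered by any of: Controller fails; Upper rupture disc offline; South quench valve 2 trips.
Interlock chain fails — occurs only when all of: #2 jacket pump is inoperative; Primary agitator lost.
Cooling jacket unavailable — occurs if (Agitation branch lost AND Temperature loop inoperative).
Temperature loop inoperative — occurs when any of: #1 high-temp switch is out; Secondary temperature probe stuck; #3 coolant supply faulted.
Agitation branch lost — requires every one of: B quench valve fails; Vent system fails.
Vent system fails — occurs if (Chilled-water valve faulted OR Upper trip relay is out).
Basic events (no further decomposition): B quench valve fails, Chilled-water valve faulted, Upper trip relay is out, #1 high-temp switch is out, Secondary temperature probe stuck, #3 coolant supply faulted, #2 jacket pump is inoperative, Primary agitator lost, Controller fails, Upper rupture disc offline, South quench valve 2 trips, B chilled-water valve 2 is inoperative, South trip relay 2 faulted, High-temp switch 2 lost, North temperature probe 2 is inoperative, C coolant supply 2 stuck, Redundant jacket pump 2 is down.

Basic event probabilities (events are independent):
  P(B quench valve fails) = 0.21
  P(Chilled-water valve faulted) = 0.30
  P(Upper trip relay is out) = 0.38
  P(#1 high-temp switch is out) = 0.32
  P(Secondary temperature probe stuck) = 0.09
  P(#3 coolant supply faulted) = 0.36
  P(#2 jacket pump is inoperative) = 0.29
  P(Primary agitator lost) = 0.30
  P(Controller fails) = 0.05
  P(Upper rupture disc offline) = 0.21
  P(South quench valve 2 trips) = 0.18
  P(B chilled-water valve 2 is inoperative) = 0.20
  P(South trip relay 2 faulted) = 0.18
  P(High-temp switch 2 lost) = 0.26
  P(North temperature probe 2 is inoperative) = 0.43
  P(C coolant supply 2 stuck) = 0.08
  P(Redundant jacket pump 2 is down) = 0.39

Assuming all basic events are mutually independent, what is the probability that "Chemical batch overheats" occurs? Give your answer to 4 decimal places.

P(Vent system fails) [OR] = 1 − (1−0.30) × (1−0.38) = 0.566000
P(Agitation branch lost) [AND] = 0.21 × 0.566000 = 0.118860
P(Temperature loop inoperative) [OR] = 1 − (1−0.32) × (1−0.09) × (1−0.36) = 0.603968
P(Cooling jacket unavailable) [AND] = 0.118860 × 0.603968 = 0.071788
P(Interlock chain fails) [AND] = 0.29 × 0.30 = 0.087000
P(Quench path fails) [OR] = 1 − (1−0.05) × (1−0.21) × (1−0.18) = 0.384590
P(Vent system 2 inoperative) [OR] = 1 − (1−0.384590) × (1−0.20) = 0.507672
P(Agitation branch 2 fails) [AND] = 0.18 × 0.26 × 0.43 × 0.08 = 0.001610
P(Temperature loop 2 inoperative) [OR] = 1 − (1−0.001610) × (1−0.39) = 0.390982
P(Chemical batch overheats) [OR] = 1 − (1−0.071788) × (1−0.087000) × (1−0.507672) × (1−0.390982) = 0.745901
Rounded to 4 decimal places: P(Chemical batch overheats) ≈ 0.7459.

0.7459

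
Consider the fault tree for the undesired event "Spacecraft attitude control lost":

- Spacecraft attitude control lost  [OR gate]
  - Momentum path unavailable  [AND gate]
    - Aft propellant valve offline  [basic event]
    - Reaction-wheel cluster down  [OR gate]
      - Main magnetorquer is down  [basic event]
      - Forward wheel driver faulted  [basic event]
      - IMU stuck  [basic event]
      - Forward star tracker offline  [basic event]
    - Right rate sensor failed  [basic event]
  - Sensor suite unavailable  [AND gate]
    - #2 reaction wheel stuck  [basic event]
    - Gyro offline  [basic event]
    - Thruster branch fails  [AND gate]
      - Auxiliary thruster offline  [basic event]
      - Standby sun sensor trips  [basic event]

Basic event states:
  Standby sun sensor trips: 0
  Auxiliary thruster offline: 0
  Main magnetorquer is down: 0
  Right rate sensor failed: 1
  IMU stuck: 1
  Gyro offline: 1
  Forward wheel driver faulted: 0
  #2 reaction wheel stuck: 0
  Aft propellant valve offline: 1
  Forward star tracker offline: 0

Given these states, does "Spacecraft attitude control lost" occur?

Reaction-wheel cluster down [OR]: Main magnetorquer is down=not, Forward wheel driver faulted=not, IMU stuck=occurs, Forward star tracker offline=not → at least one input occurs → occurs.
Momentum path unavailable [AND]: Aft propellant valve offline=occurs, Reaction-wheel cluster down=occurs, Right rate sensor failed=occurs → all inputs occur → occurs.
Thruster branch fails [AND]: Auxiliary thruster offline=not, Standby sun sensor trips=not → not all inputs occur → does not occur.
Sensor suite unavailable [AND]: #2 reaction wheel stuck=not, Gyro offline=occurs, Thruster branch fails=not → not all inputs occur → does not occur.
Spacecraft attitude control lost [OR]: Momentum path unavailable=occurs, Sensor suite unavailable=not → at least one input occurs → occurs.

Yes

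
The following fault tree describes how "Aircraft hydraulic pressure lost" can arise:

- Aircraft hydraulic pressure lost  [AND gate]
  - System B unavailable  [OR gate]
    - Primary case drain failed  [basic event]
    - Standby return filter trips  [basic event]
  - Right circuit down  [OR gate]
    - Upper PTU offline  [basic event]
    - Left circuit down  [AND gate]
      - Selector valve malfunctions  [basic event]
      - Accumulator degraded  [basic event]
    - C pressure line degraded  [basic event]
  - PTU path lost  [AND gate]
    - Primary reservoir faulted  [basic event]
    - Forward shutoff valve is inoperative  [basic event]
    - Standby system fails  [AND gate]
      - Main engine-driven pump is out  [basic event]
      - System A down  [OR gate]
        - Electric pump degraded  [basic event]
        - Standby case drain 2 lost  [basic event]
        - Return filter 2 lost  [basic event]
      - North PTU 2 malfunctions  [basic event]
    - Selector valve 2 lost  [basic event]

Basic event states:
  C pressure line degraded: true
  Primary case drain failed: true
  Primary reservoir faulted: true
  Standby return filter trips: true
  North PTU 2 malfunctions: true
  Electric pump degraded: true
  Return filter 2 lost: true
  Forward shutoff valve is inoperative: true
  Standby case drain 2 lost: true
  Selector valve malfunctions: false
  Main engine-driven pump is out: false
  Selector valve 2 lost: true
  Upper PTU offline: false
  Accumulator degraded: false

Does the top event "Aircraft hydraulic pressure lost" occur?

System B unavailable [OR]: Primary case drain failed=occurs, Standby return filter trips=occurs → at least one input occurs → occurs.
Left circuit down [AND]: Selector valve malfunctions=not, Accumulator degraded=not → not all inputs occur → does not occur.
Right circuit down [OR]: Upper PTU offline=not, Left circuit down=not, C pressure line degraded=occurs → at least one input occurs → occurs.
System A down [OR]: Electric pump degraded=occurs, Standby case drain 2 lost=occurs, Return filter 2 lost=occurs → at least one input occurs → occurs.
Standby system fails [AND]: Main engine-driven pump is out=not, System A down=occurs, North PTU 2 malfunctions=occurs → not all inputs occur → does not occur.
PTU path lost [AND]: Primary reservoir faulted=occurs, Forward shutoff valve is inoperative=occurs, Standby system fails=not, Selector valve 2 lost=occurs → not all inputs occur → does not occur.
Aircraft hydraulic pressure lost [AND]: System B unavailable=occurs, Right circuit down=occurs, PTU path lost=not → not all inputs occur → does not occur.

No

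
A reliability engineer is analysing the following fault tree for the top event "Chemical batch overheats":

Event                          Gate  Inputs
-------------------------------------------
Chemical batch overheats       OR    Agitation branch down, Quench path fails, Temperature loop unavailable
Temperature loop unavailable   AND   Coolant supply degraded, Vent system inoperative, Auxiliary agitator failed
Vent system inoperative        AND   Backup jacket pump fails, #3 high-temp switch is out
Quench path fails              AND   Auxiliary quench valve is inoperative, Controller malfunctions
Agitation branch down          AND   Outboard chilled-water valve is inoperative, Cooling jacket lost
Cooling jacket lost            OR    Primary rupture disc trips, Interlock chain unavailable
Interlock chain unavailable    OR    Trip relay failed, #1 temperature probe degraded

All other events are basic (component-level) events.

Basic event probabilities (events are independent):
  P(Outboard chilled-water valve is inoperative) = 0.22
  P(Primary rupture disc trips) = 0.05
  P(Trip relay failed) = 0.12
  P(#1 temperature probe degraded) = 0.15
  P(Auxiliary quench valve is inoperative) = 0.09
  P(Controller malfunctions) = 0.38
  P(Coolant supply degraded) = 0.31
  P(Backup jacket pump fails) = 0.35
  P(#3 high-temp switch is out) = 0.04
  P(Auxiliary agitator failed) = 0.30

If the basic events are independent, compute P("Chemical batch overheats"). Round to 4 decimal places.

0.0969

P(Interlock chain unavailable) [OR] = 1 − (1−0.12) × (1−0.15) = 0.252000
P(Cooling jacket lost) [OR] = 1 − (1−0.05) × (1−0.252000) = 0.289400
P(Agitation branch down) [AND] = 0.22 × 0.289400 = 0.063668
P(Quench path fails) [AND] = 0.09 × 0.38 = 0.034200
P(Vent system inoperative) [AND] = 0.35 × 0.04 = 0.014000
P(Temperature loop unavailable) [AND] = 0.31 × 0.014000 × 0.30 = 0.001302
P(Chemical batch overheats) [OR] = 1 − (1−0.063668) × (1−0.034200) × (1−0.001302) = 0.096868
Rounded to 4 decimal places: P(Chemical batch overheats) ≈ 0.0969.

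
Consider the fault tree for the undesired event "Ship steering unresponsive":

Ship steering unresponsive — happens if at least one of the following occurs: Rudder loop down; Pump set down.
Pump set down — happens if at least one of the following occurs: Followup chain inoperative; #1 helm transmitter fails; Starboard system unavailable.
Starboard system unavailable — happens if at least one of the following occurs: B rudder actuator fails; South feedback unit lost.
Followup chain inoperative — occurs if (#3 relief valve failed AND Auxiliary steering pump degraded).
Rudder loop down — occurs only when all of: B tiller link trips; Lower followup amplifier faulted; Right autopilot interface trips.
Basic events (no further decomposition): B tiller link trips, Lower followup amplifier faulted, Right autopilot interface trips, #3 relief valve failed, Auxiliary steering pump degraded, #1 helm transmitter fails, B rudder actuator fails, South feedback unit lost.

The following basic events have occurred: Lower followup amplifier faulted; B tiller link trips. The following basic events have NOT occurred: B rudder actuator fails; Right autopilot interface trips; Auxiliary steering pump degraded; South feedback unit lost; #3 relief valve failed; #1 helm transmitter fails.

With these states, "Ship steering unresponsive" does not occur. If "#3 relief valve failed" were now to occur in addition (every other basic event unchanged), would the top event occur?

Counterfactual: set "#3 relief valve failed" to occurred.
Rudder loop down [AND]: B tiller link trips=occurs, Lower followup amplifier faulted=occurs, Right autopilot interface trips=not → not all inputs occur → does not occur.
Followup chain inoperative [AND]: #3 relief valve failed=occurs, Auxiliary steering pump degraded=not → not all inputs occur → does not occur.
Starboard system unavailable [OR]: B rudder actuator fails=not, South feedback unit lost=not → no input occurs → does not occur.
Pump set down [OR]: Followup chain inoperative=not, #1 helm transmitter fails=not, Starboard system unavailable=not → no input occurs → does not occur.
Ship steering unresponsive [OR]: Rudder loop down=not, Pump set down=not → no input occurs → does not occur.

No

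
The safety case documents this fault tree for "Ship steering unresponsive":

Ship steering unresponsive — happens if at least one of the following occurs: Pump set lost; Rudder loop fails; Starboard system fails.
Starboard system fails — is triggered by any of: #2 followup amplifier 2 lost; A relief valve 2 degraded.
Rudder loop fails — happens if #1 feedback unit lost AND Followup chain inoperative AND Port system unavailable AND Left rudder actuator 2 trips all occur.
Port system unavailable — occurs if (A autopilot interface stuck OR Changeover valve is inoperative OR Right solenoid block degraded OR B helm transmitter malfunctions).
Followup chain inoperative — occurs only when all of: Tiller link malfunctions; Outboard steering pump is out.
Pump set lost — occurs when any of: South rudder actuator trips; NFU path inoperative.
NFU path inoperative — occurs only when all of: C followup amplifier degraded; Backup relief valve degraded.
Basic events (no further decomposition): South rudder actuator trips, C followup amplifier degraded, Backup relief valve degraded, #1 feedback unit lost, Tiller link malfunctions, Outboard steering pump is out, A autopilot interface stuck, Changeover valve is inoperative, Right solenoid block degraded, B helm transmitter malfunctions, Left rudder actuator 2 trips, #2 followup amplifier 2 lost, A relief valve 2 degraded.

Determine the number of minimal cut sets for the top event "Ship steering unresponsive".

NFU path inoperative [AND]: one cut set from each child combined → 1 × 1 = 1 cut set(s).
Pump set lost [OR]: union of children's cut sets → 2 cut set(s).
Followup chain inoperative [AND]: one cut set from each child combined → 1 × 1 = 1 cut set(s).
Port system unavailable [OR]: union of children's cut sets → 4 cut set(s).
Rudder loop fails [AND]: one cut set from each child combined → 1 × 1 × 4 × 1 = 4 cut set(s).
Starboard system fails [OR]: union of children's cut sets → 2 cut set(s).
Ship steering unresponsive [OR]: union of children's cut sets → 8 cut set(s).
Minimal cut sets: {South rudder actuator trips}; {Backup relief valve degraded, C followup amplifier degraded}; {#1 feedback unit lost, A autopilot interface stuck, Left rudder actuator 2 trips, Outboard steering pump is out, Tiller link malfunctions}; {#1 feedback unit lost, Changeover valve is inoperative, Left rudder actuator 2 trips, Outboard steering pump is out, Tiller link malfunctions}; {#1 feedback unit lost, Left rudder actuator 2 trips, Outboard steering pump is out, Right solenoid block degraded, Tiller link malfunctions}; {#1 feedback unit lost, B helm transmitter malfunctions, Left rudder actuator 2 trips, Outboard steering pump is out, Tiller link malfunctions}; {#2 followup amplifier 2 lost}; {A relief valve 2 degraded}.

8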